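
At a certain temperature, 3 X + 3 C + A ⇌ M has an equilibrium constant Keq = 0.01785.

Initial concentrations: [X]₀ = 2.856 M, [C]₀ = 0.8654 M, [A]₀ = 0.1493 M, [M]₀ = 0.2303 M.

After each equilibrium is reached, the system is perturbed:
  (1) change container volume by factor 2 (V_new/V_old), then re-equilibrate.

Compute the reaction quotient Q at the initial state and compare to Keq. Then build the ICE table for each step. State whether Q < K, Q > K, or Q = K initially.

Q₀ = 0.1022; Q > K (proceeds reverse)

Q₀ = 0.1022 vs Keq = 0.01785 ⇒ Q>K, reverse
Step 1:
                   X          C          A          M
  I            2.856     0.8654     0.1493     0.2303
  C           0.2281     0.2281    0.07603   -0.07603
  E            3.084      1.093     0.2253     0.1543
  solve Keq expr → x = -0.07603; check Q = 0.01785
Then change container volume by factor 2 (V_new/V_old).
Step 2:
                   X          C          A          M
  I            1.542     0.5467     0.1127    0.07714
  C           0.2088     0.2088     0.0696    -0.0696
  E            1.751     0.7556     0.1823   0.007532
  solve Keq expr → x = -0.0696; check Q = 0.01785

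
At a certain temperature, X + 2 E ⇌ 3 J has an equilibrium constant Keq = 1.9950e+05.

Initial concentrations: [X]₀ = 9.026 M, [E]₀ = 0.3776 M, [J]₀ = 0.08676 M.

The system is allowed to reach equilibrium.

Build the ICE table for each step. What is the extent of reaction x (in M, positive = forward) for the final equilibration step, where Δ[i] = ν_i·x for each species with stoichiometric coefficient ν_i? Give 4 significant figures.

Q₀ = 5.0746e-04 vs Keq = 1.9950e+05 ⇒ Q<K, forward
Step 1:
                  X         E         J
  init        9.026    0.3776   0.08676
  Δ         -0.1886   -0.3772    0.5658
  eq          8.837 3.9701e-04    0.6526
  solve Keq expr → x = 0.1886; check Q = 1.9950e+05

x = 0.1886 M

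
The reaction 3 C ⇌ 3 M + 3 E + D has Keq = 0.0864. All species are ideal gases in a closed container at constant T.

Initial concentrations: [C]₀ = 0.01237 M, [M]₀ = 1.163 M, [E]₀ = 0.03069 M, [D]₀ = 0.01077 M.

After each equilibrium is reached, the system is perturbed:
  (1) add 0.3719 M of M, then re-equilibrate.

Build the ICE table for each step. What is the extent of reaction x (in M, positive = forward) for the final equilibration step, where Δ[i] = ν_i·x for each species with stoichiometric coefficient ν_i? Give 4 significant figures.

x = -8.3896e-04 M

Q₀ = 0.2587 vs Keq = 0.0864 ⇒ Q>K, reverse
Step 1:
                    C           M           E           D
  init        0.01237       1.163     0.03069     0.01077
  Δ          0.003093   -0.003093   -0.003093   -0.001031
  eq          0.01546        1.16      0.0276    0.009739
  solve Keq expr → x = -0.001031; check Q = 0.0864
Then add 0.3719 M of M.
Step 2:
                    C           M           E           D
  init        0.01546       1.532      0.0276    0.009739
  Δ          0.002517   -0.002517   -0.002517 -8.3896e-04
  eq          0.01798       1.529     0.02508      0.0089
  solve Keq expr → x = -8.3896e-04; check Q = 0.0864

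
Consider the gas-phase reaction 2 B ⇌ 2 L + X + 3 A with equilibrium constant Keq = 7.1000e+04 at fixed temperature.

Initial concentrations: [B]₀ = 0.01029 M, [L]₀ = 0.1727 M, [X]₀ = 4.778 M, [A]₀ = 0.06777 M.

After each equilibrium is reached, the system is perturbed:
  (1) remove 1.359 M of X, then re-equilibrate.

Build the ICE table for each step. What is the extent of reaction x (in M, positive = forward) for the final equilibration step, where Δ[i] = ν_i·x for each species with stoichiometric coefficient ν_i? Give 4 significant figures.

Q₀ = 0.4189 vs Keq = 7.1000e+04 ⇒ Q<K, forward
Step 1:
                    B           L           X           A
  init        0.01029      0.1727       4.778     0.06777
  Δ          -0.01025     0.01025    0.005127     0.01538
  eq       3.6006e-05       0.183       4.783     0.08315
  solve Keq expr → x = 0.005127; check Q = 7.1000e+04
Then remove 1.359 M of X.
Step 2:
                    B           L           X           A
  init     3.6006e-05       0.183       3.424     0.08315
  Δ       -5.5360e-06  5.5360e-06  2.7680e-06  8.3039e-06
  eq       3.0470e-05       0.183       3.424     0.08316
  solve Keq expr → x = 2.7680e-06; check Q = 7.1000e+04

x = 2.7680e-06 M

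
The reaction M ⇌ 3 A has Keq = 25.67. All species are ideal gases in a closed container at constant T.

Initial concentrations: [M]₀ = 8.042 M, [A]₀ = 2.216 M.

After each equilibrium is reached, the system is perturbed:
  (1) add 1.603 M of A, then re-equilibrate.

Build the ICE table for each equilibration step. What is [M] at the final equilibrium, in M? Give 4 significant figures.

Q₀ = 1.353 vs Keq = 25.67 ⇒ Q<K, forward
Step 1:
                    M           A
  init          8.042       2.216
  Δ            -1.134       3.402
  eq            6.908       5.618
  solve Keq expr → x = 1.134; check Q = 25.67
Then add 1.603 M of A.
Step 2:
                    M           A
  init          6.908       7.221
  Δ             0.491      -1.473
  eq            7.399       5.748
  solve Keq expr → x = -0.491; check Q = 25.67

[M]_eq = 7.399 M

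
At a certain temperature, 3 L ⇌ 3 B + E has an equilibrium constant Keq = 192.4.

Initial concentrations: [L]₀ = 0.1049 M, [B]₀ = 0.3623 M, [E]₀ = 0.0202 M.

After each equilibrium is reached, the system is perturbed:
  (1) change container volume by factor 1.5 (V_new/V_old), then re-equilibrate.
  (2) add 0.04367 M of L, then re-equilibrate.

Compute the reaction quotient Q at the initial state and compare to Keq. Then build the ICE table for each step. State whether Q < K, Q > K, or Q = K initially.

Q₀ = 0.8322 vs Keq = 192.4 ⇒ Q<K, forward
Step 1:
                    L           B           E
  Initial      0.1049      0.3623      0.0202
  Change     -0.07759     0.07759     0.02586
  Equil       0.02731      0.4399     0.04606
  solve Keq expr → x = 0.02586; check Q = 192.4
Then change container volume by factor 1.5 (V_new/V_old).
Step 2:
                    L           B           E
  Initial     0.01821      0.2933     0.03071
  Change    -0.002071    0.002071  6.9019e-04
  Equil       0.01614      0.2953      0.0314
  solve Keq expr → x = 6.9019e-04; check Q = 192.4
Then add 0.04367 M of L.
Step 3:
                    L           B           E
  Initial     0.05981      0.2953      0.0314
  Change     -0.03927     0.03927     0.01309
  Equil       0.02054      0.3346     0.04449
  solve Keq expr → x = 0.01309; check Q = 192.4

Q₀ = 0.8322; Q < K (proceeds forward)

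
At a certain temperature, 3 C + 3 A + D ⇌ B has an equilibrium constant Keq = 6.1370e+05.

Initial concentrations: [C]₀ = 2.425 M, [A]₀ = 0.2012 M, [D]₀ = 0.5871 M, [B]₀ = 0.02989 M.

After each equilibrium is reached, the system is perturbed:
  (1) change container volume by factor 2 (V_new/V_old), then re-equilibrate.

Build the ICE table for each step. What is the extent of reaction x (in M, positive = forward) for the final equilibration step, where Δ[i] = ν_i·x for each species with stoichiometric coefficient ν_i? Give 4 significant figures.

x = -0.001471 M

Q₀ = 0.4383 vs Keq = 6.1370e+05 ⇒ Q<K, forward
Step 1:
                   C          A          D          B
  Initial      2.425     0.2012     0.5871    0.02989
  Change     -0.1982    -0.1982   -0.06606    0.06606
  Equil        2.227   0.003007      0.521    0.09595
  solve Keq expr → x = 0.06606; check Q = 6.1370e+05
Then change container volume by factor 2 (V_new/V_old).
Step 2:
                   C          A          D          B
  Initial      1.113   0.001503     0.2605    0.04798
  Change    0.004413   0.004413   0.001471  -0.001471
  Equil        1.118   0.005916      0.262    0.04651
  solve Keq expr → x = -0.001471; check Q = 6.1370e+05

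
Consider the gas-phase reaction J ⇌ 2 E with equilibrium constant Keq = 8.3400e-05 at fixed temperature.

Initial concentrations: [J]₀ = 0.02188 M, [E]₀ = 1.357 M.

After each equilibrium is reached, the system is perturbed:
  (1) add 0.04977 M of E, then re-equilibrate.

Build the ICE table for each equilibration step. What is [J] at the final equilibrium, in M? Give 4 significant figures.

Q₀ = 84.16 vs Keq = 8.3400e-05 ⇒ Q>K, reverse
Step 1:
                  J         E
  Initial   0.02188     1.357
  Change     0.6747    -1.349
  Equil      0.6966  0.007622
  solve Keq expr → x = -0.6747; check Q = 8.3400e-05
Then add 0.04977 M of E.
Step 2:
                  J         E
  Initial    0.6966   0.05739
  Change    0.02482  -0.04964
  Equil      0.7214  0.007757
  solve Keq expr → x = -0.02482; check Q = 8.3400e-05

[J]_eq = 0.7214 M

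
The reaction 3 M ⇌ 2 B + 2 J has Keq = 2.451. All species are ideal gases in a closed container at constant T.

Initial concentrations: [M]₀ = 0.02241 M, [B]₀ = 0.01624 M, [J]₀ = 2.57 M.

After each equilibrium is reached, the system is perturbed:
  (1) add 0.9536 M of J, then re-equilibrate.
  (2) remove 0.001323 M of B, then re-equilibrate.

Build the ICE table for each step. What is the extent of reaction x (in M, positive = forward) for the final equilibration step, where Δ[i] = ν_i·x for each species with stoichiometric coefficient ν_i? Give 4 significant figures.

x = 5.5009e-04 M

Q₀ = 154.8 vs Keq = 2.451 ⇒ Q>K, reverse
Step 1:
                   M          B          J
  I          0.02241    0.01624       2.57
  C          0.01714   -0.01143   -0.01143
  E          0.03955   0.004813      2.559
  solve Keq expr → x = -0.005714; check Q = 2.451
Then add 0.9536 M of J.
Step 2:
                   M          B          J
  I          0.03955   0.004813      3.512
  C          0.00163  -0.001087  -0.001087
  E          0.04118   0.003726      3.511
  solve Keq expr → x = -5.4332e-04; check Q = 2.451
Then remove 0.001323 M of B.
Step 3:
                   M          B          J
  I          0.04118   0.002403      3.511
  C         -0.00165     0.0011     0.0011
  E          0.03953   0.003503      3.512
  solve Keq expr → x = 5.5009e-04; check Q = 2.451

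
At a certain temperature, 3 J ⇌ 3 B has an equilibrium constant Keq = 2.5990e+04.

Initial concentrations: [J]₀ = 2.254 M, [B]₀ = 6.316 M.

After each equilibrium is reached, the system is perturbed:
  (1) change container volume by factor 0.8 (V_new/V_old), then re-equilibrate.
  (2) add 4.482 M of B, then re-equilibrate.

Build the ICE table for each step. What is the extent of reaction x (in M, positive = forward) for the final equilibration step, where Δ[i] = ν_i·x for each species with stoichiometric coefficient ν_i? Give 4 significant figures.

x = -0.04879 M

Q₀ = 22 vs Keq = 2.5990e+04 ⇒ Q<K, forward
Step 1:
                  J         B
  Initial     2.254     6.316
  Change     -1.974     1.974
  Equil      0.2799      8.29
  solve Keq expr → x = 0.658; check Q = 2.5990e+04
Then change container volume by factor 0.8 (V_new/V_old).
Step 2:
                  J         B
  Initial    0.3498     10.36
  Change          0         0
  Equil      0.3498     10.36
  solve Keq expr → x = 0; check Q = 2.5990e+04
Then add 4.482 M of B.
Step 3:
                  J         B
  Initial    0.3498     14.84
  Change     0.1464   -0.1464
  Equil      0.4962      14.7
  solve Keq expr → x = -0.04879; check Q = 2.5990e+04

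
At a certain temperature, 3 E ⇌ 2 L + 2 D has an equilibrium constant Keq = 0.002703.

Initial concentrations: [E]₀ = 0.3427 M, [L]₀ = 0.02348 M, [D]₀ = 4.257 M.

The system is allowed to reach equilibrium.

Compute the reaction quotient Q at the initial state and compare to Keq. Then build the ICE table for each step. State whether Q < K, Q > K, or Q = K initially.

Q₀ = 0.2482; Q > K (proceeds reverse)

Q₀ = 0.2482 vs Keq = 0.002703 ⇒ Q>K, reverse
Step 1:
                    E           L           D
  Initial      0.3427     0.02348       4.257
  Change      0.03101    -0.02068    -0.02068
  Equil        0.3737    0.002804       4.236
  solve Keq expr → x = -0.01034; check Q = 0.002703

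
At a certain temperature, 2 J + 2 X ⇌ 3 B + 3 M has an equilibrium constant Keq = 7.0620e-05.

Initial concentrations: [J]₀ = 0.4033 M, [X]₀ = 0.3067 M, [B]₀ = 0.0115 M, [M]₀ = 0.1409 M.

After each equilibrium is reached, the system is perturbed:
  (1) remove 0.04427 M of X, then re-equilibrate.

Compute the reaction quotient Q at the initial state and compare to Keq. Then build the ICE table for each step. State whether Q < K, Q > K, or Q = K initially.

Q₀ = 2.7806e-07 vs Keq = 7.0620e-05 ⇒ Q<K, forward
Step 1:
                   J          X          B          M
  Initial     0.4033     0.3067     0.0115     0.1409
  Change    -0.02644   -0.02644    0.03965    0.03965
  Equil       0.3769     0.2803    0.05115     0.1806
  solve Keq expr → x = 0.01322; check Q = 7.0620e-05
Then remove 0.04427 M of X.
Step 2:
                   J          X          B          M
  Initial     0.3769      0.236    0.05115     0.1806
  Change    0.002635   0.002635  -0.003953  -0.003953
  Equil       0.3795     0.2386     0.0472     0.1766
  solve Keq expr → x = -0.001318; check Q = 7.0620e-05

Q₀ = 2.7806e-07; Q < K (proceeds forward)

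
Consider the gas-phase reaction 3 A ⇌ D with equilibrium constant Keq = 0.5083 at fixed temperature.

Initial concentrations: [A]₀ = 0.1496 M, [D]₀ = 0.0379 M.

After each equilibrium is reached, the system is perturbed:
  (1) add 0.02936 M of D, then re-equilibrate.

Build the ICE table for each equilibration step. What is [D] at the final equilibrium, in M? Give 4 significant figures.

[D]_eq = 0.01473 M

Q₀ = 11.32 vs Keq = 0.5083 ⇒ Q>K, reverse
Step 1:
                    A           D
  I            0.1496      0.0379
  C           0.09215    -0.03072
  E            0.2418    0.007182
  solve Keq expr → x = -0.03072; check Q = 0.5083
Then add 0.02936 M of D.
Step 2:
                    A           D
  I            0.2418     0.03654
  C           0.06543    -0.02181
  E            0.3072     0.01473
  solve Keq expr → x = -0.02181; check Q = 0.5083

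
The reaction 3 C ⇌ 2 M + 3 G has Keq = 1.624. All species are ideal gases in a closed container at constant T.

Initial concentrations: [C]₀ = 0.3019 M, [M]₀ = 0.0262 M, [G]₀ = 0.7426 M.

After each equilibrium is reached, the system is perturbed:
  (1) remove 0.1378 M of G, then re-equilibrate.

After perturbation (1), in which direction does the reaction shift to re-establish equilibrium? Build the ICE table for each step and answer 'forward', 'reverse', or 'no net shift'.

Direction: forward

Q₀ = 0.01022 vs Keq = 1.624 ⇒ Q<K, forward
Step 1:
                    C           M           G
  I            0.3019      0.0262      0.7426
  C           -0.1292     0.08614      0.1292
  E            0.1727      0.1123      0.8718
  solve Keq expr → x = 0.04307; check Q = 1.624
Then remove 0.1378 M of G.
Step 2:
                    C           M           G
  I            0.1727      0.1123       0.734
  C          -0.01536     0.01024     0.01536
  E            0.1573      0.1226      0.7494
  solve Keq expr → x = 0.005121; check Q = 1.624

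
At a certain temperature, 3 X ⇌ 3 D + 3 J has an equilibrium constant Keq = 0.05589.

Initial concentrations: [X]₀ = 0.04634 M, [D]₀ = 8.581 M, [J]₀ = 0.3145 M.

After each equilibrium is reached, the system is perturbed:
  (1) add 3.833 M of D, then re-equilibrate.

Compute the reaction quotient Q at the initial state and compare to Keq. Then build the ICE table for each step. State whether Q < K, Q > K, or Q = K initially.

Q₀ = 1.9752e+05; Q > K (proceeds reverse)

Q₀ = 1.9752e+05 vs Keq = 0.05589 ⇒ Q>K, reverse
Step 1:
                   X          D          J
  init       0.04634      8.581     0.3145
  Δ           0.2986    -0.2986    -0.2986
  eq          0.3449      8.282    0.01592
  solve Keq expr → x = -0.09953; check Q = 0.05589
Then add 3.833 M of D.
Step 2:
                   X          D          J
  init        0.3449      12.12    0.01592
  Δ         0.004879  -0.004879  -0.004879
  eq          0.3498      12.11    0.01104
  solve Keq expr → x = -0.001626; check Q = 0.05589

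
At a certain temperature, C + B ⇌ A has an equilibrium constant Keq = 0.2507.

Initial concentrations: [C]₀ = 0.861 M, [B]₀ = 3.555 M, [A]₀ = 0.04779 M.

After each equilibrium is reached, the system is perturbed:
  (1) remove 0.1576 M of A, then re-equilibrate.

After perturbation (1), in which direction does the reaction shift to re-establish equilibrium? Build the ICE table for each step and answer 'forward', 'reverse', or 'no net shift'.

Q₀ = 0.01561 vs Keq = 0.2507 ⇒ Q<K, forward
Step 1:
                   C          B          A
  init         0.861      3.555    0.04779
  Δ          -0.3566    -0.3566     0.3566
  eq          0.5044      3.198     0.4044
  solve Keq expr → x = 0.3566; check Q = 0.2507
Then remove 0.1576 M of A.
Step 2:
                   C          B          A
  init        0.5044      3.198     0.2468
  Δ         -0.08262   -0.08262    0.08262
  eq          0.4218      3.116     0.3294
  solve Keq expr → x = 0.08262; check Q = 0.2507

Direction: forward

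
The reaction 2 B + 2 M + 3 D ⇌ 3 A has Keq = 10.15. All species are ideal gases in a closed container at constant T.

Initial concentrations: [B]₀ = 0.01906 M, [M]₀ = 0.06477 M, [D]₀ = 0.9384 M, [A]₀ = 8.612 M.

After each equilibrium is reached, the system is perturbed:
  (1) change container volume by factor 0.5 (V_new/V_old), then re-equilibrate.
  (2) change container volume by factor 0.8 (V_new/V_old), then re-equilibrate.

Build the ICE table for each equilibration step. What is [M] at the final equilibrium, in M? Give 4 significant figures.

Q₀ = 5.0717e+08 vs Keq = 10.15 ⇒ Q>K, reverse
Step 1:
                  B         M         D         A
  I         0.01906   0.06477    0.9384     8.612
  C           1.121     1.121     1.681    -1.681
  E            1.14     1.185     2.619     6.931
  solve Keq expr → x = -0.5603; check Q = 10.15
Then change container volume by factor 0.5 (V_new/V_old).
Step 2:
                  B         M         D         A
  I           2.279     2.371     5.239     13.86
  C         -0.8136   -0.8136     -1.22      1.22
  E           1.466     1.557     4.018     15.08
  solve Keq expr → x = 0.4068; check Q = 10.15
Then change container volume by factor 0.8 (V_new/V_old).
Step 3:
                  B         M         D         A
  I           1.832     1.947     5.023     18.85
  C         -0.2589   -0.2589   -0.3883    0.3883
  E           1.573     1.688     4.635     19.24
  solve Keq expr → x = 0.1294; check Q = 10.15

[M]_eq = 1.688 M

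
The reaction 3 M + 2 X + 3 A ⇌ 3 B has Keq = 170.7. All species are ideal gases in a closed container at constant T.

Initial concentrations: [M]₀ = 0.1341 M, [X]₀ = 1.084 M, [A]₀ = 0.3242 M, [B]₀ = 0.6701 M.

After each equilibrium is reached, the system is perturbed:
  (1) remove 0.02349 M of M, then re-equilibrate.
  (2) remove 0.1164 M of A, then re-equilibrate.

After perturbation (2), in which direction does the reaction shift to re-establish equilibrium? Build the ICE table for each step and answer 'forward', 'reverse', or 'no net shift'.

Q₀ = 3116 vs Keq = 170.7 ⇒ Q>K, reverse
Step 1:
                  M         X         A         B
  init       0.1341     1.084    0.3242    0.6701
  Δ          0.0933    0.0622    0.0933   -0.0933
  eq         0.2274     1.146    0.4175    0.5768
  solve Keq expr → x = -0.0311; check Q = 170.7
Then remove 0.02349 M of M.
Step 2:
                  M         X         A         B
  init       0.2039     1.146    0.4175    0.5768
  Δ         0.01176  0.007843   0.01176  -0.01176
  eq         0.2157     1.154    0.4293     0.565
  solve Keq expr → x = -0.003921; check Q = 170.7
Then remove 0.1164 M of A.
Step 3:
                  M         X         A         B
  init       0.2157     1.154    0.3129     0.565
  Δ          0.0331   0.02206    0.0331   -0.0331
  eq         0.2488     1.176     0.346    0.5319
  solve Keq expr → x = -0.01103; check Q = 170.7

Direction: reverse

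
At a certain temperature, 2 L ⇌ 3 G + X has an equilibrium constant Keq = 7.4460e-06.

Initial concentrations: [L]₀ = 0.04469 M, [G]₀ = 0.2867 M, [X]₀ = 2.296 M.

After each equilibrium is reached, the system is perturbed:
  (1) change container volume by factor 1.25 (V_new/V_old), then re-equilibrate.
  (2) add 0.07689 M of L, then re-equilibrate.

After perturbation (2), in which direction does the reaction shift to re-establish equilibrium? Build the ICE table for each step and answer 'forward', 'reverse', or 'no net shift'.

Q₀ = 27.09 vs Keq = 7.4460e-06 ⇒ Q>K, reverse
Step 1:
                   L          G          X
  I          0.04469     0.2867      2.296
  C           0.1874     -0.281   -0.09368
  E            0.232   0.005668      2.202
  solve Keq expr → x = -0.09368; check Q = 7.4460e-06
Then change container volume by factor 1.25 (V_new/V_old).
Step 2:
                   L          G          X
  I           0.1856   0.004534      1.762
  C       -4.7864e-04 7.1796e-04 2.3932e-04
  E           0.1852   0.005252      1.762
  solve Keq expr → x = 2.3932e-04; check Q = 7.4460e-06
Then add 0.07689 M of L.
Step 3:
                   L          G          X
  I            0.262   0.005252      1.762
  C       -9.0176e-04   0.001353 4.5088e-04
  E           0.2611   0.006605      1.763
  solve Keq expr → x = 4.5088e-04; check Q = 7.4460e-06

Direction: forward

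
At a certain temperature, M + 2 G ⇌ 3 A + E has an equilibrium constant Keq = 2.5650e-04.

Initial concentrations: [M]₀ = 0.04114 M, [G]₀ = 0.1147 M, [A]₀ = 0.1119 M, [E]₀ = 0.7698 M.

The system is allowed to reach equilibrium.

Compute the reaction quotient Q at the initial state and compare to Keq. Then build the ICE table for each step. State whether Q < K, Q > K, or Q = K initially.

Q₀ = 1.993; Q > K (proceeds reverse)

Q₀ = 1.993 vs Keq = 2.5650e-04 ⇒ Q>K, reverse
Step 1:
                   M          G          A          E
  I          0.04114     0.1147     0.1119     0.7698
  C          0.03411    0.06822    -0.1023   -0.03411
  E          0.07525     0.1829   0.009575     0.7357
  solve Keq expr → x = -0.03411; check Q = 2.5650e-04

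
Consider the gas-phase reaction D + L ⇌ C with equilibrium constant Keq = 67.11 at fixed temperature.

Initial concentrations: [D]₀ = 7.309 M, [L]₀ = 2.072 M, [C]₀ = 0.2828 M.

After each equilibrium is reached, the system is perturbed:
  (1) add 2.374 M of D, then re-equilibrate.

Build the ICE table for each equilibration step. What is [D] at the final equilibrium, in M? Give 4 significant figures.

[D]_eq = 7.616 M

Q₀ = 0.01867 vs Keq = 67.11 ⇒ Q<K, forward
Step 1:
                    D           L           C
  Initial       7.309       2.072      0.2828
  Change       -2.065      -2.065       2.065
  Equil         5.244    0.006673       2.348
  solve Keq expr → x = 2.065; check Q = 67.11
Then add 2.374 M of D.
Step 2:
                    D           L           C
  Initial       7.618    0.006673       2.348
  Change    -0.002074   -0.002074    0.002074
  Equil         7.616    0.004598        2.35
  solve Keq expr → x = 0.002074; check Q = 67.11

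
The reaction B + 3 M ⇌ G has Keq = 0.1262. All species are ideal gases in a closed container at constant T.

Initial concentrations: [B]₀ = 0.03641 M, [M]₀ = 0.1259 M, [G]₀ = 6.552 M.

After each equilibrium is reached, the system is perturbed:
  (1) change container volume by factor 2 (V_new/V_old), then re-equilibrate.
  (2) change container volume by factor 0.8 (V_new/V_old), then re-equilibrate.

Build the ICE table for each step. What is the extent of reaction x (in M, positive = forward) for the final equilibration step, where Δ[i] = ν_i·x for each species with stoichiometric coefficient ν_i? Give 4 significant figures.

Q₀ = 9.0173e+04 vs Keq = 0.1262 ⇒ Q>K, reverse
Step 1:
                    B           M           G
  init        0.03641      0.1259       6.552
  Δ             1.085       3.255      -1.085
  eq            1.121       3.381       5.467
  solve Keq expr → x = -1.085; check Q = 0.1262
Then change container volume by factor 2 (V_new/V_old).
Step 2:
                    B           M           G
  init         0.5607        1.69       2.734
  Δ            0.3516       1.055     -0.3516
  eq           0.9123       2.745       2.382
  solve Keq expr → x = -0.3516; check Q = 0.1262
Then change container volume by factor 0.8 (V_new/V_old).
Step 3:
                    B           M           G
  init           1.14       3.432       2.977
  Δ           -0.1632     -0.4895      0.1632
  eq           0.9772       2.942       3.141
  solve Keq expr → x = 0.1632; check Q = 0.1262

x = 0.1632 M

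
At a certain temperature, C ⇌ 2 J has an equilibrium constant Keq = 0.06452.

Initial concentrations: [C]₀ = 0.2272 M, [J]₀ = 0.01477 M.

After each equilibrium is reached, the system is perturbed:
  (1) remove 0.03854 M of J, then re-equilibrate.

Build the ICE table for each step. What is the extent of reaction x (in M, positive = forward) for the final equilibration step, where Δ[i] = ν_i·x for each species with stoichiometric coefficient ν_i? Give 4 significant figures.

Q₀ = 9.6018e-04 vs Keq = 0.06452 ⇒ Q<K, forward
Step 1:
                  C         J
  I          0.2272   0.01477
  C        -0.04659   0.09318
  E          0.1806    0.1079
  solve Keq expr → x = 0.04659; check Q = 0.06452
Then remove 0.03854 M of J.
Step 2:
                  C         J
  I          0.1806   0.06941
  C        -0.01671   0.03342
  E          0.1639    0.1028
  solve Keq expr → x = 0.01671; check Q = 0.06452

x = 0.01671 M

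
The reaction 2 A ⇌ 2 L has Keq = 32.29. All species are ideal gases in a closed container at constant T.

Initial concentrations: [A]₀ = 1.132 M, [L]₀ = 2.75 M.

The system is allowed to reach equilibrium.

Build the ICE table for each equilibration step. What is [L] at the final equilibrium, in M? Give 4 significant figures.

[L]_eq = 3.301 M

Q₀ = 5.902 vs Keq = 32.29 ⇒ Q<K, forward
Step 1:
                  A         L
  I           1.132      2.75
  C         -0.5511    0.5511
  E          0.5809     3.301
  solve Keq expr → x = 0.2755; check Q = 32.29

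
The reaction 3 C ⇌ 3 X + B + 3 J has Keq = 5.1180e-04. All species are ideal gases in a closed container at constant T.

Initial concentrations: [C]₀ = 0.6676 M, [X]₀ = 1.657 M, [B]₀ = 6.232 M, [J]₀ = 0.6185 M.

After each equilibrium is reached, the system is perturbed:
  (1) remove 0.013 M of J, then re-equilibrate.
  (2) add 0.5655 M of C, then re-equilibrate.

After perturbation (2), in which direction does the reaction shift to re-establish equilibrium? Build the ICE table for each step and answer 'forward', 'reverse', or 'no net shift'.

Q₀ = 22.55 vs Keq = 5.1180e-04 ⇒ Q>K, reverse
Step 1:
                   C          X          B          J
  init        0.6676      1.657      6.232     0.6185
  Δ           0.5686    -0.5686    -0.1895    -0.5686
  eq           1.236      1.088      6.042    0.04988
  solve Keq expr → x = -0.1895; check Q = 5.1180e-04
Then remove 0.013 M of J.
Step 2:
                   C          X          B          J
  init         1.236      1.088      6.042    0.03688
  Δ         -0.01197    0.01197    0.00399    0.01197
  eq           1.224        1.1      6.046    0.04885
  solve Keq expr → x = 0.00399; check Q = 5.1180e-04
Then add 0.5655 M of C.
Step 3:
                   C          X          B          J
  init          1.79        1.1      6.046    0.04885
  Δ         -0.02044    0.02044   0.006812    0.02044
  eq           1.769      1.121      6.053    0.06929
  solve Keq expr → x = 0.006812; check Q = 5.1180e-04

Direction: forward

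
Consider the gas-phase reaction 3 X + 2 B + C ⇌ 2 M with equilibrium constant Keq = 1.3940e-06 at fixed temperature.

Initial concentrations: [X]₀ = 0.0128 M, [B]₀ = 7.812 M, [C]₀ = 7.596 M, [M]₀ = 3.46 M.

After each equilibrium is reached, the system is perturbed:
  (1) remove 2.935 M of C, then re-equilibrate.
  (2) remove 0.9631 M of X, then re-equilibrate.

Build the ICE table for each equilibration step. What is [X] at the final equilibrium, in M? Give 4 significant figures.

Q₀ = 1.2314e+04 vs Keq = 1.3940e-06 ⇒ Q>K, reverse
Step 1:
                  X         B         C         M
  init       0.0128     7.812     7.596      3.46
  Δ           4.611     3.074     1.537    -3.074
  eq          4.624     10.89     9.133    0.3862
  solve Keq expr → x = -1.537; check Q = 1.3940e-06
Then remove 2.935 M of C.
Step 2:
                  X         B         C         M
  init        4.624     10.89     6.198    0.3862
  Δ         0.08514   0.05676   0.02838  -0.05676
  eq          4.709     10.94     6.226    0.3294
  solve Keq expr → x = -0.02838; check Q = 1.3940e-06
Then remove 0.9631 M of X.
Step 3:
                  X         B         C         M
  init        3.746     10.94     6.226    0.3294
  Δ          0.1223   0.08153   0.04076  -0.08153
  eq          3.868     11.02     6.267    0.2479
  solve Keq expr → x = -0.04076; check Q = 1.3940e-06

[X]_eq = 3.868 M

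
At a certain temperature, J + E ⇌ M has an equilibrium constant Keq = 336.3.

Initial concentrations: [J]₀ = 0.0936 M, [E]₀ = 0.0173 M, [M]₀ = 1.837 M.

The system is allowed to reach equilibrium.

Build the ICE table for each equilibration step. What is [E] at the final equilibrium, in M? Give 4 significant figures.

[E]_eq = 0.04454 M

Q₀ = 1134 vs Keq = 336.3 ⇒ Q>K, reverse
Step 1:
                   J          E          M
  Initial     0.0936     0.0173      1.837
  Change     0.02724    0.02724   -0.02724
  Equil       0.1208    0.04454       1.81
  solve Keq expr → x = -0.02724; check Q = 336.3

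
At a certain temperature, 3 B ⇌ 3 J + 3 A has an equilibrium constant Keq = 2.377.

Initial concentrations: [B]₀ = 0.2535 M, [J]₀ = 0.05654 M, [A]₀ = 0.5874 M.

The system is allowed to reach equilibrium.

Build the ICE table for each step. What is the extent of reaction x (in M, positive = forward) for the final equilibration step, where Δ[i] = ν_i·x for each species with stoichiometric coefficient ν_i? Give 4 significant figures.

Q₀ = 0.002249 vs Keq = 2.377 ⇒ Q<K, forward
Step 1:
                  B         J         A
  I          0.2535   0.05654    0.5874
  C         -0.1438    0.1438    0.1438
  E          0.1097    0.2003    0.7312
  solve Keq expr → x = 0.04792; check Q = 2.377

x = 0.04792 M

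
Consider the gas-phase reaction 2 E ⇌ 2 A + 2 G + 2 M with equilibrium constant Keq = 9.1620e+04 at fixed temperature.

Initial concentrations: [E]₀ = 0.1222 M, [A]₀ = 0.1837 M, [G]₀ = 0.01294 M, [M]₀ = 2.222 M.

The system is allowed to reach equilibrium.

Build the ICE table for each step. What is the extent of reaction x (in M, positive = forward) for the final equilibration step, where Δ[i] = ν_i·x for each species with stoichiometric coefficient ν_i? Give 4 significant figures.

Q₀ = 0.001868 vs Keq = 9.1620e+04 ⇒ Q<K, forward
Step 1:
                  E         A         G         M
  I          0.1222    0.1837   0.01294     2.222
  C         -0.1219    0.1219    0.1219    0.1219
  E       3.1902e-04    0.3056    0.1348     2.344
  solve Keq expr → x = 0.06094; check Q = 9.1620e+04

x = 0.06094 M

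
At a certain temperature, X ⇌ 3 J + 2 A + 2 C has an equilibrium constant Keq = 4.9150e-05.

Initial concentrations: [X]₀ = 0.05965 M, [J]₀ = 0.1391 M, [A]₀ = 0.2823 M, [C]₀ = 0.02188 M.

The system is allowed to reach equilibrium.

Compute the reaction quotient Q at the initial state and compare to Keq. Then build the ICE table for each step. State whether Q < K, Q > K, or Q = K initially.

Q₀ = 1.7214e-06 vs Keq = 4.9150e-05 ⇒ Q<K, forward
Step 1:
                    X           J           A           C
  I           0.05965      0.1391      0.2823     0.02188
  C          -0.01685     0.05055      0.0337      0.0337
  E            0.0428      0.1896       0.316     0.05558
  solve Keq expr → x = 0.01685; check Q = 4.9150e-05

Q₀ = 1.7214e-06; Q < K (proceeds forward)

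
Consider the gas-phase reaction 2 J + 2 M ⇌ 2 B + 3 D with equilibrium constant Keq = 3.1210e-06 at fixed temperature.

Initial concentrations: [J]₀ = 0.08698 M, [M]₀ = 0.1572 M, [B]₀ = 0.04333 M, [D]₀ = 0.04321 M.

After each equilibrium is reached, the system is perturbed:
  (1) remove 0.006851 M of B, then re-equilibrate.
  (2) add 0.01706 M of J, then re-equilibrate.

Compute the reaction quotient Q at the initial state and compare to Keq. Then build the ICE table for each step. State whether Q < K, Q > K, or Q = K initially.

Q₀ = 8.1019e-04; Q > K (proceeds reverse)

Q₀ = 8.1019e-04 vs Keq = 3.1210e-06 ⇒ Q>K, reverse
Step 1:
                   J          M          B          D
  init       0.08698     0.1572    0.04333    0.04321
  Δ          0.02024    0.02024   -0.02024   -0.03036
  eq          0.1072     0.1774    0.02309    0.01285
  solve Keq expr → x = -0.01012; check Q = 3.1210e-06
Then remove 0.006851 M of B.
Step 2:
                   J          M          B          D
  init        0.1072     0.1774    0.01624    0.01285
  Δ        -0.001495  -0.001495   0.001495   0.002243
  eq          0.1057     0.1759    0.01773    0.01509
  solve Keq expr → x = 7.4771e-04; check Q = 3.1210e-06
Then add 0.01706 M of J.
Step 3:
                   J          M          B          D
  init        0.1228     0.1759    0.01773    0.01509
  Δ       -7.0124e-04 -7.0124e-04 7.0124e-04   0.001052
  eq          0.1221     0.1752    0.01843    0.01614
  solve Keq expr → x = 3.5062e-04; check Q = 3.1210e-06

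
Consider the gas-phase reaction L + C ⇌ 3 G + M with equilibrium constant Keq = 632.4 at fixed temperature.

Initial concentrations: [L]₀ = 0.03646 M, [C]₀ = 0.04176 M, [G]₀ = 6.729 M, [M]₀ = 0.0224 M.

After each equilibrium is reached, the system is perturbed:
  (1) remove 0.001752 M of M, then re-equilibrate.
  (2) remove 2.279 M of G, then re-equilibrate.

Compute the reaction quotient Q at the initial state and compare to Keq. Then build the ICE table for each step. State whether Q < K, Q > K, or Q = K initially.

Q₀ = 4483 vs Keq = 632.4 ⇒ Q>K, reverse
Step 1:
                  L         C         G         M
  I         0.03646   0.04176     6.729    0.0224
  C         0.01598   0.01598  -0.04794  -0.01598
  E         0.05244   0.05774     6.681  0.006421
  solve Keq expr → x = -0.01598; check Q = 632.4
Then remove 0.001752 M of M.
Step 2:
                  L         C         G         M
  I         0.05244   0.05774     6.681  0.004669
  C       -0.001414 -0.001414  0.004243  0.001414
  E         0.05103   0.05633     6.685  0.006083
  solve Keq expr → x = 0.001414; check Q = 632.4
Then remove 2.279 M of G.
Step 3:
                  L         C         G         M
  I         0.05103   0.05633     4.406  0.006083
  C       -0.008614 -0.008614   0.02584  0.008614
  E         0.04241   0.04771     4.432    0.0147
  solve Keq expr → x = 0.008614; check Q = 632.4

Q₀ = 4483; Q > K (proceeds reverse)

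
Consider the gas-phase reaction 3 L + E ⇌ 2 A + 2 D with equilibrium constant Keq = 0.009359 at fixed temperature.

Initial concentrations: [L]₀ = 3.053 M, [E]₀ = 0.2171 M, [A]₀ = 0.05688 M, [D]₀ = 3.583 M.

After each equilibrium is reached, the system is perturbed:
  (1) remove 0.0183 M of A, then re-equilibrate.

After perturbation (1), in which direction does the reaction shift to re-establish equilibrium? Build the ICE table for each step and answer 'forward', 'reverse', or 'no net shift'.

Q₀ = 0.006723 vs Keq = 0.009359 ⇒ Q<K, forward
Step 1:
                  L         E         A         D
  init        3.053    0.2171   0.05688     3.583
  Δ         -0.0134 -0.004468  0.008935  0.008935
  eq           3.04    0.2126   0.06582     3.592
  solve Keq expr → x = 0.004468; check Q = 0.009359
Then remove 0.0183 M of A.
Step 2:
                  L         E         A         D
  init         3.04    0.2126   0.04752     3.592
  Δ        -0.02401 -0.008002     0.016     0.016
  eq          3.016    0.2046   0.06352     3.608
  solve Keq expr → x = 0.008002; check Q = 0.009359

Direction: forward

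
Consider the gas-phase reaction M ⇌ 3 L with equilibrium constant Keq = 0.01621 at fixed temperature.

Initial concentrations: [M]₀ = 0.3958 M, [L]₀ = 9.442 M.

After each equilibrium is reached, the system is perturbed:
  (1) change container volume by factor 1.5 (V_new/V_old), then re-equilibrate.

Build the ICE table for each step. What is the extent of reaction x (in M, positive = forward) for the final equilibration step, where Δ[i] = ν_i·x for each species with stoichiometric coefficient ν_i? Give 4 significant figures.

x = 0.02587 M

Q₀ = 2127 vs Keq = 0.01621 ⇒ Q>K, reverse
Step 1:
                  M         L
  Initial    0.3958     9.442
  Change       3.02    -9.061
  Equil       3.416    0.3812
  solve Keq expr → x = -3.02; check Q = 0.01621
Then change container volume by factor 1.5 (V_new/V_old).
Step 2:
                  M         L
  Initial     2.277    0.2541
  Change   -0.02587    0.0776
  Equil       2.252    0.3317
  solve Keq expr → x = 0.02587; check Q = 0.01621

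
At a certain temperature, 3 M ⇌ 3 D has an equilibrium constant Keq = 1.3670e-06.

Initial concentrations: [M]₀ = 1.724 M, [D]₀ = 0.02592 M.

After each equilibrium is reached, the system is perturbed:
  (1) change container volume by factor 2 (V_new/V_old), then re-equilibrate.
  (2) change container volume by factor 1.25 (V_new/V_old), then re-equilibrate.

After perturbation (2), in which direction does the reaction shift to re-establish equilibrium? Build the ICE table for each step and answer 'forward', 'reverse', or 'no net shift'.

Direction: no net shift

Q₀ = 3.3985e-06 vs Keq = 1.3670e-06 ⇒ Q>K, reverse
Step 1:
                  M         D
  Initial     1.724   0.02592
  Change   0.006712 -0.006712
  Equil       1.731   0.01921
  solve Keq expr → x = -0.002237; check Q = 1.3670e-06
Then change container volume by factor 2 (V_new/V_old).
Step 2:
                  M         D
  Initial    0.8654  0.009604
  Change          0         0
  Equil      0.8654  0.009604
  solve Keq expr → x = 0; check Q = 1.3670e-06
Then change container volume by factor 1.25 (V_new/V_old).
Step 3:
                  M         D
  Initial    0.6923  0.007683
  Change          0         0
  Equil      0.6923  0.007683
  solve Keq expr → x = 0; check Q = 1.3670e-06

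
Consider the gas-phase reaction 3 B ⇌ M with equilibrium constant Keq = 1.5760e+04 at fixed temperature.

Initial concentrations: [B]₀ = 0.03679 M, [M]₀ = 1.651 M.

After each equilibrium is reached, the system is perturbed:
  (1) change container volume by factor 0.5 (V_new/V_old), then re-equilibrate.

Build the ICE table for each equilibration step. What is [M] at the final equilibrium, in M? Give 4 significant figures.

Q₀ = 3.3156e+04 vs Keq = 1.5760e+04 ⇒ Q>K, reverse
Step 1:
                    B           M
  Initial     0.03679       1.651
  Change      0.01032   -0.003439
  Equil       0.04711       1.648
  solve Keq expr → x = -0.003439; check Q = 1.5760e+04
Then change container volume by factor 0.5 (V_new/V_old).
Step 2:
                    B           M
  Initial     0.09422       3.295
  Change     -0.03479      0.0116
  Equil       0.05942       3.307
  solve Keq expr → x = 0.0116; check Q = 1.5760e+04

[M]_eq = 3.307 M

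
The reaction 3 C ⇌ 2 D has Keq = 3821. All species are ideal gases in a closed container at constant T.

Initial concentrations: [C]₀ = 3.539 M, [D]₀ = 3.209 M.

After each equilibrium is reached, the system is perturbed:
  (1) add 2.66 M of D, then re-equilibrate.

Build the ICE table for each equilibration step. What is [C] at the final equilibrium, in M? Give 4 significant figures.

Q₀ = 0.2323 vs Keq = 3821 ⇒ Q<K, forward
Step 1:
                   C          D
  Initial      3.539      3.209
  Change      -3.341      2.227
  Equil       0.1978      5.436
  solve Keq expr → x = 1.114; check Q = 3821
Then add 2.66 M of D.
Step 2:
                   C          D
  Initial     0.1978      8.096
  Change     0.05931   -0.03954
  Equil       0.2571      8.057
  solve Keq expr → x = -0.01977; check Q = 3821

[C]_eq = 0.2571 M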